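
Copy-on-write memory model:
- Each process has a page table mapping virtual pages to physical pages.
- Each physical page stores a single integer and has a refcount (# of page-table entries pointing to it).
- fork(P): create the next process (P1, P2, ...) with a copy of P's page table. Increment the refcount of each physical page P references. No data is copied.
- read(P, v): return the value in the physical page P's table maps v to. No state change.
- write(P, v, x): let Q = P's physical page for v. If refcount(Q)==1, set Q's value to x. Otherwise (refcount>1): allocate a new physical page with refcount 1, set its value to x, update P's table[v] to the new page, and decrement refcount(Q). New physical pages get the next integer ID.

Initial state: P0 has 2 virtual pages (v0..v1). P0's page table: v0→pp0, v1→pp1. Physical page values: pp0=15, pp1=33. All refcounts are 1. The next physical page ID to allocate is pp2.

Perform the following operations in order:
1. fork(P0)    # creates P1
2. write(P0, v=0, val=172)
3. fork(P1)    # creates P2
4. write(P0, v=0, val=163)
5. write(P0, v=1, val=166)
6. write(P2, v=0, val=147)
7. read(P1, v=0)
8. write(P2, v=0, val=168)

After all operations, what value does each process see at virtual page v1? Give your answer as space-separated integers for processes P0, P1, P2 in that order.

Answer: 166 33 33

Derivation:
Op 1: fork(P0) -> P1. 2 ppages; refcounts: pp0:2 pp1:2
Op 2: write(P0, v0, 172). refcount(pp0)=2>1 -> COPY to pp2. 3 ppages; refcounts: pp0:1 pp1:2 pp2:1
Op 3: fork(P1) -> P2. 3 ppages; refcounts: pp0:2 pp1:3 pp2:1
Op 4: write(P0, v0, 163). refcount(pp2)=1 -> write in place. 3 ppages; refcounts: pp0:2 pp1:3 pp2:1
Op 5: write(P0, v1, 166). refcount(pp1)=3>1 -> COPY to pp3. 4 ppages; refcounts: pp0:2 pp1:2 pp2:1 pp3:1
Op 6: write(P2, v0, 147). refcount(pp0)=2>1 -> COPY to pp4. 5 ppages; refcounts: pp0:1 pp1:2 pp2:1 pp3:1 pp4:1
Op 7: read(P1, v0) -> 15. No state change.
Op 8: write(P2, v0, 168). refcount(pp4)=1 -> write in place. 5 ppages; refcounts: pp0:1 pp1:2 pp2:1 pp3:1 pp4:1
P0: v1 -> pp3 = 166
P1: v1 -> pp1 = 33
P2: v1 -> pp1 = 33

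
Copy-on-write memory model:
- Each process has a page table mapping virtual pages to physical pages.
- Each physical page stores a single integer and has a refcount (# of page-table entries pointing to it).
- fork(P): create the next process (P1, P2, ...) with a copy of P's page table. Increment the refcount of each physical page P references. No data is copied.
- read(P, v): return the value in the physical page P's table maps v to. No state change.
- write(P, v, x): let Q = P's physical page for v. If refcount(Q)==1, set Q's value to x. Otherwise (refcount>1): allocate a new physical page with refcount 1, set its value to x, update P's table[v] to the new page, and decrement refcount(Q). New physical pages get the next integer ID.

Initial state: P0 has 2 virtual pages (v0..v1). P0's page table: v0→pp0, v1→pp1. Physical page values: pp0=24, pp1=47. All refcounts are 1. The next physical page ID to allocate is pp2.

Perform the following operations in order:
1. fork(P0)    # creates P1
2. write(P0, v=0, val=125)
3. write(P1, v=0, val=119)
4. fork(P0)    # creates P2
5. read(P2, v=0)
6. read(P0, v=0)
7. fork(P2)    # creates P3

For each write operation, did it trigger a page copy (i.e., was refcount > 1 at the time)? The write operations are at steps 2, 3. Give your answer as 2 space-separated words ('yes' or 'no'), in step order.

Op 1: fork(P0) -> P1. 2 ppages; refcounts: pp0:2 pp1:2
Op 2: write(P0, v0, 125). refcount(pp0)=2>1 -> COPY to pp2. 3 ppages; refcounts: pp0:1 pp1:2 pp2:1
Op 3: write(P1, v0, 119). refcount(pp0)=1 -> write in place. 3 ppages; refcounts: pp0:1 pp1:2 pp2:1
Op 4: fork(P0) -> P2. 3 ppages; refcounts: pp0:1 pp1:3 pp2:2
Op 5: read(P2, v0) -> 125. No state change.
Op 6: read(P0, v0) -> 125. No state change.
Op 7: fork(P2) -> P3. 3 ppages; refcounts: pp0:1 pp1:4 pp2:3

yes no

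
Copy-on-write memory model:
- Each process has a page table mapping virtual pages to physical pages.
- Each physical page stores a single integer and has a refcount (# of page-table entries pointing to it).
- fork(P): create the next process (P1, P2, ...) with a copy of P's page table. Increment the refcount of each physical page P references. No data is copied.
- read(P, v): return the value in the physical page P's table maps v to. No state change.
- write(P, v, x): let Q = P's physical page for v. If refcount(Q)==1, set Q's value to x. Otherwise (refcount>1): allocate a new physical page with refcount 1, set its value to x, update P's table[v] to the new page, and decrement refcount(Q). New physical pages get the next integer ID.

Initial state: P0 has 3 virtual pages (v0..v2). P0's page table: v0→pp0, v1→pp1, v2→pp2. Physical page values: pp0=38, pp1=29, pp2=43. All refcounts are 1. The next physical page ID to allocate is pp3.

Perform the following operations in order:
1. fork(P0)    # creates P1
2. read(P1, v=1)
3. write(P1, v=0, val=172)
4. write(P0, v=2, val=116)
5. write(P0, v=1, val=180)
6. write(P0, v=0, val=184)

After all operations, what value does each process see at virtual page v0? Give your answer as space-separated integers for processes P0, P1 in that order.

Answer: 184 172

Derivation:
Op 1: fork(P0) -> P1. 3 ppages; refcounts: pp0:2 pp1:2 pp2:2
Op 2: read(P1, v1) -> 29. No state change.
Op 3: write(P1, v0, 172). refcount(pp0)=2>1 -> COPY to pp3. 4 ppages; refcounts: pp0:1 pp1:2 pp2:2 pp3:1
Op 4: write(P0, v2, 116). refcount(pp2)=2>1 -> COPY to pp4. 5 ppages; refcounts: pp0:1 pp1:2 pp2:1 pp3:1 pp4:1
Op 5: write(P0, v1, 180). refcount(pp1)=2>1 -> COPY to pp5. 6 ppages; refcounts: pp0:1 pp1:1 pp2:1 pp3:1 pp4:1 pp5:1
Op 6: write(P0, v0, 184). refcount(pp0)=1 -> write in place. 6 ppages; refcounts: pp0:1 pp1:1 pp2:1 pp3:1 pp4:1 pp5:1
P0: v0 -> pp0 = 184
P1: v0 -> pp3 = 172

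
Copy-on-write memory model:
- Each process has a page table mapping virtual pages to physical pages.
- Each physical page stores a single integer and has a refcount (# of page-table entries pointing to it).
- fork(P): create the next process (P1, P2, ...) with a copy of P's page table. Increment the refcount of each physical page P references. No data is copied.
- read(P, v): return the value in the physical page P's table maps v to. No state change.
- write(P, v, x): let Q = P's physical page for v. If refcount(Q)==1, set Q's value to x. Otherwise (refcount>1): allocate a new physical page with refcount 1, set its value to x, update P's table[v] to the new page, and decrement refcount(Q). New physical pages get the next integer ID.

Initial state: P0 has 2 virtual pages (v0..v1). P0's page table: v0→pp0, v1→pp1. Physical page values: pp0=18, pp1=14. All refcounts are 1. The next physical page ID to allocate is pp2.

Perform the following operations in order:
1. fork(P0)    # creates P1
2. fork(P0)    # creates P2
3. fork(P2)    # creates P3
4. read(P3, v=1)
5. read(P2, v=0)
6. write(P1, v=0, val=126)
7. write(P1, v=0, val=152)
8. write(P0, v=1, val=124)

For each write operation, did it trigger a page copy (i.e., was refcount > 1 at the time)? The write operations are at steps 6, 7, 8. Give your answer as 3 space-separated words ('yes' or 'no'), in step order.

Op 1: fork(P0) -> P1. 2 ppages; refcounts: pp0:2 pp1:2
Op 2: fork(P0) -> P2. 2 ppages; refcounts: pp0:3 pp1:3
Op 3: fork(P2) -> P3. 2 ppages; refcounts: pp0:4 pp1:4
Op 4: read(P3, v1) -> 14. No state change.
Op 5: read(P2, v0) -> 18. No state change.
Op 6: write(P1, v0, 126). refcount(pp0)=4>1 -> COPY to pp2. 3 ppages; refcounts: pp0:3 pp1:4 pp2:1
Op 7: write(P1, v0, 152). refcount(pp2)=1 -> write in place. 3 ppages; refcounts: pp0:3 pp1:4 pp2:1
Op 8: write(P0, v1, 124). refcount(pp1)=4>1 -> COPY to pp3. 4 ppages; refcounts: pp0:3 pp1:3 pp2:1 pp3:1

yes no yes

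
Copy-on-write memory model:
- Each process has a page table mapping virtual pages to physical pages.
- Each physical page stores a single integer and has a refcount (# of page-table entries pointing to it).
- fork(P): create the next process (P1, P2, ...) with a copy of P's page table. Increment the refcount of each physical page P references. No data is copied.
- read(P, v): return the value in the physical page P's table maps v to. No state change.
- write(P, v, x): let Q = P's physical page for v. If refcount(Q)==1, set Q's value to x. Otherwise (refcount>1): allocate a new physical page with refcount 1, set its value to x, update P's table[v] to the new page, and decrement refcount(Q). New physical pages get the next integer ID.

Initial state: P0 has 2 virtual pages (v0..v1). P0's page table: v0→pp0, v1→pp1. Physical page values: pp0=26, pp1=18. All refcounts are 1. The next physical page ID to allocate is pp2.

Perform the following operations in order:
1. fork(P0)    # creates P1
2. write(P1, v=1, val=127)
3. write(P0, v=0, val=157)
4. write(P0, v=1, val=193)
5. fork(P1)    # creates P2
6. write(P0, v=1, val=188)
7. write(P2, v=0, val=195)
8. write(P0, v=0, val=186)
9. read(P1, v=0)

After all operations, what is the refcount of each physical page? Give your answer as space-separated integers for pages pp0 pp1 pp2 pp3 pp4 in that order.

Answer: 1 1 2 1 1

Derivation:
Op 1: fork(P0) -> P1. 2 ppages; refcounts: pp0:2 pp1:2
Op 2: write(P1, v1, 127). refcount(pp1)=2>1 -> COPY to pp2. 3 ppages; refcounts: pp0:2 pp1:1 pp2:1
Op 3: write(P0, v0, 157). refcount(pp0)=2>1 -> COPY to pp3. 4 ppages; refcounts: pp0:1 pp1:1 pp2:1 pp3:1
Op 4: write(P0, v1, 193). refcount(pp1)=1 -> write in place. 4 ppages; refcounts: pp0:1 pp1:1 pp2:1 pp3:1
Op 5: fork(P1) -> P2. 4 ppages; refcounts: pp0:2 pp1:1 pp2:2 pp3:1
Op 6: write(P0, v1, 188). refcount(pp1)=1 -> write in place. 4 ppages; refcounts: pp0:2 pp1:1 pp2:2 pp3:1
Op 7: write(P2, v0, 195). refcount(pp0)=2>1 -> COPY to pp4. 5 ppages; refcounts: pp0:1 pp1:1 pp2:2 pp3:1 pp4:1
Op 8: write(P0, v0, 186). refcount(pp3)=1 -> write in place. 5 ppages; refcounts: pp0:1 pp1:1 pp2:2 pp3:1 pp4:1
Op 9: read(P1, v0) -> 26. No state change.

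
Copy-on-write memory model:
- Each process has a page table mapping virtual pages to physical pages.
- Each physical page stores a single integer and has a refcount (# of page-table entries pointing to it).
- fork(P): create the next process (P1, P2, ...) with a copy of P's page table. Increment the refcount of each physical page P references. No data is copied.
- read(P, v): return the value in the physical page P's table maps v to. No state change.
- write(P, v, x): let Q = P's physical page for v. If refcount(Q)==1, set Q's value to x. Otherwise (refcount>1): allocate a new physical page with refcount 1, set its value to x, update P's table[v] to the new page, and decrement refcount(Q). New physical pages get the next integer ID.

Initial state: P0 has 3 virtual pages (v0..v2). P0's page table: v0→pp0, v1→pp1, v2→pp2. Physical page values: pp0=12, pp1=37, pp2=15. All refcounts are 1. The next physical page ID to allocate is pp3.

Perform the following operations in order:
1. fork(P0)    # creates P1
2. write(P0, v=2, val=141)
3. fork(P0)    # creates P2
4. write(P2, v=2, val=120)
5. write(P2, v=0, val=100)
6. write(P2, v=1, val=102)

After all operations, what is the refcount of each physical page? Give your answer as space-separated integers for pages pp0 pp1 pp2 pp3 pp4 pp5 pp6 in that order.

Op 1: fork(P0) -> P1. 3 ppages; refcounts: pp0:2 pp1:2 pp2:2
Op 2: write(P0, v2, 141). refcount(pp2)=2>1 -> COPY to pp3. 4 ppages; refcounts: pp0:2 pp1:2 pp2:1 pp3:1
Op 3: fork(P0) -> P2. 4 ppages; refcounts: pp0:3 pp1:3 pp2:1 pp3:2
Op 4: write(P2, v2, 120). refcount(pp3)=2>1 -> COPY to pp4. 5 ppages; refcounts: pp0:3 pp1:3 pp2:1 pp3:1 pp4:1
Op 5: write(P2, v0, 100). refcount(pp0)=3>1 -> COPY to pp5. 6 ppages; refcounts: pp0:2 pp1:3 pp2:1 pp3:1 pp4:1 pp5:1
Op 6: write(P2, v1, 102). refcount(pp1)=3>1 -> COPY to pp6. 7 ppages; refcounts: pp0:2 pp1:2 pp2:1 pp3:1 pp4:1 pp5:1 pp6:1

Answer: 2 2 1 1 1 1 1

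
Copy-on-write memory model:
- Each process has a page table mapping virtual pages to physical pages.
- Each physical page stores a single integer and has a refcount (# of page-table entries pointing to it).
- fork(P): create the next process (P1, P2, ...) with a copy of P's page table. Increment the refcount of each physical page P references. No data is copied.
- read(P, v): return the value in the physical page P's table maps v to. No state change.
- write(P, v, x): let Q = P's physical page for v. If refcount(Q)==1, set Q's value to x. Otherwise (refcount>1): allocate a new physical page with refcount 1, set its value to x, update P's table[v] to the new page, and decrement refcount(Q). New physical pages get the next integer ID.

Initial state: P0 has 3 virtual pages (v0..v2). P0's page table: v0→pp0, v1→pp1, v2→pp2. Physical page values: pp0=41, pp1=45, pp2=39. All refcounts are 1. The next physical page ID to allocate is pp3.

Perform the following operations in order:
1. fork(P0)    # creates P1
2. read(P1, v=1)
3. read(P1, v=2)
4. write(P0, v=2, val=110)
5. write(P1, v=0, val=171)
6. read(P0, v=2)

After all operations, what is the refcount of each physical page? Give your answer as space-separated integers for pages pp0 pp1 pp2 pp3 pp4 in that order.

Op 1: fork(P0) -> P1. 3 ppages; refcounts: pp0:2 pp1:2 pp2:2
Op 2: read(P1, v1) -> 45. No state change.
Op 3: read(P1, v2) -> 39. No state change.
Op 4: write(P0, v2, 110). refcount(pp2)=2>1 -> COPY to pp3. 4 ppages; refcounts: pp0:2 pp1:2 pp2:1 pp3:1
Op 5: write(P1, v0, 171). refcount(pp0)=2>1 -> COPY to pp4. 5 ppages; refcounts: pp0:1 pp1:2 pp2:1 pp3:1 pp4:1
Op 6: read(P0, v2) -> 110. No state change.

Answer: 1 2 1 1 1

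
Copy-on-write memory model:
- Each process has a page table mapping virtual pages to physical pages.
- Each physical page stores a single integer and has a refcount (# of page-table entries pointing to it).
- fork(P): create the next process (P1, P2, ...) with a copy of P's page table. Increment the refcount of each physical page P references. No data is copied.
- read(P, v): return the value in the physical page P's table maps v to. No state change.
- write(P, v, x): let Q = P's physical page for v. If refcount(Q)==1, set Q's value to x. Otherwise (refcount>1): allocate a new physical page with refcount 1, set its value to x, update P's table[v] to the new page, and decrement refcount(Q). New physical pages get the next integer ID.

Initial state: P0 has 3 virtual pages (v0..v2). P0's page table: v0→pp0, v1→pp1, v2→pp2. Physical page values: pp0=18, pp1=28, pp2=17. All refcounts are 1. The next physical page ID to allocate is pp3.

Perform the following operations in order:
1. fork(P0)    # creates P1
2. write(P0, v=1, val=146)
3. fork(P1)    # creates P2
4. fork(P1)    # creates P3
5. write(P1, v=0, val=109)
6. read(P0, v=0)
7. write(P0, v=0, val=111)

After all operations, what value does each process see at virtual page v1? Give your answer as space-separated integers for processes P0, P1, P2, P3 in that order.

Answer: 146 28 28 28

Derivation:
Op 1: fork(P0) -> P1. 3 ppages; refcounts: pp0:2 pp1:2 pp2:2
Op 2: write(P0, v1, 146). refcount(pp1)=2>1 -> COPY to pp3. 4 ppages; refcounts: pp0:2 pp1:1 pp2:2 pp3:1
Op 3: fork(P1) -> P2. 4 ppages; refcounts: pp0:3 pp1:2 pp2:3 pp3:1
Op 4: fork(P1) -> P3. 4 ppages; refcounts: pp0:4 pp1:3 pp2:4 pp3:1
Op 5: write(P1, v0, 109). refcount(pp0)=4>1 -> COPY to pp4. 5 ppages; refcounts: pp0:3 pp1:3 pp2:4 pp3:1 pp4:1
Op 6: read(P0, v0) -> 18. No state change.
Op 7: write(P0, v0, 111). refcount(pp0)=3>1 -> COPY to pp5. 6 ppages; refcounts: pp0:2 pp1:3 pp2:4 pp3:1 pp4:1 pp5:1
P0: v1 -> pp3 = 146
P1: v1 -> pp1 = 28
P2: v1 -> pp1 = 28
P3: v1 -> pp1 = 28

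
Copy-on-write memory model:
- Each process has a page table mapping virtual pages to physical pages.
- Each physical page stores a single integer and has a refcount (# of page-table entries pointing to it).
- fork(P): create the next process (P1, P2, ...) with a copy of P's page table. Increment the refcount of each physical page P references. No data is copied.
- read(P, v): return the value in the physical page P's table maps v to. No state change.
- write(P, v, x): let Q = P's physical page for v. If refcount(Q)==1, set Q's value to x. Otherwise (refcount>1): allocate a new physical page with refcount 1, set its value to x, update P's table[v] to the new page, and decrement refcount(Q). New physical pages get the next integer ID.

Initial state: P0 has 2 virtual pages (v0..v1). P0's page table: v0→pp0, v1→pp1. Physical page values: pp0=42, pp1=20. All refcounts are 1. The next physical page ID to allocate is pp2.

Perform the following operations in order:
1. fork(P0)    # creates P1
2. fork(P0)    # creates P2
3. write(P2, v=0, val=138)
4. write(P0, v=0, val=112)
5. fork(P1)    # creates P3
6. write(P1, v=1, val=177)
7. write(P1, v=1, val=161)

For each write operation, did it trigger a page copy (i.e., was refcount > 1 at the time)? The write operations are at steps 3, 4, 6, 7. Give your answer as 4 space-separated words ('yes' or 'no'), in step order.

Op 1: fork(P0) -> P1. 2 ppages; refcounts: pp0:2 pp1:2
Op 2: fork(P0) -> P2. 2 ppages; refcounts: pp0:3 pp1:3
Op 3: write(P2, v0, 138). refcount(pp0)=3>1 -> COPY to pp2. 3 ppages; refcounts: pp0:2 pp1:3 pp2:1
Op 4: write(P0, v0, 112). refcount(pp0)=2>1 -> COPY to pp3. 4 ppages; refcounts: pp0:1 pp1:3 pp2:1 pp3:1
Op 5: fork(P1) -> P3. 4 ppages; refcounts: pp0:2 pp1:4 pp2:1 pp3:1
Op 6: write(P1, v1, 177). refcount(pp1)=4>1 -> COPY to pp4. 5 ppages; refcounts: pp0:2 pp1:3 pp2:1 pp3:1 pp4:1
Op 7: write(P1, v1, 161). refcount(pp4)=1 -> write in place. 5 ppages; refcounts: pp0:2 pp1:3 pp2:1 pp3:1 pp4:1

yes yes yes no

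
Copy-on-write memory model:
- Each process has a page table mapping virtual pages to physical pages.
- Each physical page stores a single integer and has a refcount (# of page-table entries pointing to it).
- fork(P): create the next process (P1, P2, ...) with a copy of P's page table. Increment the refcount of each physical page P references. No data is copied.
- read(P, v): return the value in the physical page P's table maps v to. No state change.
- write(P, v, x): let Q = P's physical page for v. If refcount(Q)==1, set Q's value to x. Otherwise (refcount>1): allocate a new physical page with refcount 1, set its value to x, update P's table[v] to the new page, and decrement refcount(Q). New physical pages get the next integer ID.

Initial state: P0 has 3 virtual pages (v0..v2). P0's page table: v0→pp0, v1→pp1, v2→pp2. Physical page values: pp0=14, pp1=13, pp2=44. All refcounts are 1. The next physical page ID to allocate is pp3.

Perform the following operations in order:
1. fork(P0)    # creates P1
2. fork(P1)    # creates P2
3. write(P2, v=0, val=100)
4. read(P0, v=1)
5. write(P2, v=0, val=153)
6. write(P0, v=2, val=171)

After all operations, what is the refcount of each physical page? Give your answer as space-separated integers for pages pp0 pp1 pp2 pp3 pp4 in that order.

Op 1: fork(P0) -> P1. 3 ppages; refcounts: pp0:2 pp1:2 pp2:2
Op 2: fork(P1) -> P2. 3 ppages; refcounts: pp0:3 pp1:3 pp2:3
Op 3: write(P2, v0, 100). refcount(pp0)=3>1 -> COPY to pp3. 4 ppages; refcounts: pp0:2 pp1:3 pp2:3 pp3:1
Op 4: read(P0, v1) -> 13. No state change.
Op 5: write(P2, v0, 153). refcount(pp3)=1 -> write in place. 4 ppages; refcounts: pp0:2 pp1:3 pp2:3 pp3:1
Op 6: write(P0, v2, 171). refcount(pp2)=3>1 -> COPY to pp4. 5 ppages; refcounts: pp0:2 pp1:3 pp2:2 pp3:1 pp4:1

Answer: 2 3 2 1 1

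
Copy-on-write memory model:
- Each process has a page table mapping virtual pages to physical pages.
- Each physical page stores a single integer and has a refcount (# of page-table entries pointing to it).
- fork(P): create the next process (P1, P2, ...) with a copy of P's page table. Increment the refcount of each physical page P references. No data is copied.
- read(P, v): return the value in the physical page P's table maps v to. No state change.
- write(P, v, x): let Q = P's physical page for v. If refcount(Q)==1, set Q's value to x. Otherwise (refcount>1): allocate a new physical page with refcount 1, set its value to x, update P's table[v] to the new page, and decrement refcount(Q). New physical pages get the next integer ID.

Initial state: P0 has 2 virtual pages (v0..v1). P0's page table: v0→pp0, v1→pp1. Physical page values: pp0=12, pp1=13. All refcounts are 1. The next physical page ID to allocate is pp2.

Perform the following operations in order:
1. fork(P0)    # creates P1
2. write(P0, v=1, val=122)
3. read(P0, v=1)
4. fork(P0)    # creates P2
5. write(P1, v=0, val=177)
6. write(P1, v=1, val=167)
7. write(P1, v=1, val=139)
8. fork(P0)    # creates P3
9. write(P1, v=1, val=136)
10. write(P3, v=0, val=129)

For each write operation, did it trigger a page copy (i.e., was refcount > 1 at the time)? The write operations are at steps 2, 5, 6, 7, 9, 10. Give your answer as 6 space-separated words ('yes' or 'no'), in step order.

Op 1: fork(P0) -> P1. 2 ppages; refcounts: pp0:2 pp1:2
Op 2: write(P0, v1, 122). refcount(pp1)=2>1 -> COPY to pp2. 3 ppages; refcounts: pp0:2 pp1:1 pp2:1
Op 3: read(P0, v1) -> 122. No state change.
Op 4: fork(P0) -> P2. 3 ppages; refcounts: pp0:3 pp1:1 pp2:2
Op 5: write(P1, v0, 177). refcount(pp0)=3>1 -> COPY to pp3. 4 ppages; refcounts: pp0:2 pp1:1 pp2:2 pp3:1
Op 6: write(P1, v1, 167). refcount(pp1)=1 -> write in place. 4 ppages; refcounts: pp0:2 pp1:1 pp2:2 pp3:1
Op 7: write(P1, v1, 139). refcount(pp1)=1 -> write in place. 4 ppages; refcounts: pp0:2 pp1:1 pp2:2 pp3:1
Op 8: fork(P0) -> P3. 4 ppages; refcounts: pp0:3 pp1:1 pp2:3 pp3:1
Op 9: write(P1, v1, 136). refcount(pp1)=1 -> write in place. 4 ppages; refcounts: pp0:3 pp1:1 pp2:3 pp3:1
Op 10: write(P3, v0, 129). refcount(pp0)=3>1 -> COPY to pp4. 5 ppages; refcounts: pp0:2 pp1:1 pp2:3 pp3:1 pp4:1

yes yes no no no yes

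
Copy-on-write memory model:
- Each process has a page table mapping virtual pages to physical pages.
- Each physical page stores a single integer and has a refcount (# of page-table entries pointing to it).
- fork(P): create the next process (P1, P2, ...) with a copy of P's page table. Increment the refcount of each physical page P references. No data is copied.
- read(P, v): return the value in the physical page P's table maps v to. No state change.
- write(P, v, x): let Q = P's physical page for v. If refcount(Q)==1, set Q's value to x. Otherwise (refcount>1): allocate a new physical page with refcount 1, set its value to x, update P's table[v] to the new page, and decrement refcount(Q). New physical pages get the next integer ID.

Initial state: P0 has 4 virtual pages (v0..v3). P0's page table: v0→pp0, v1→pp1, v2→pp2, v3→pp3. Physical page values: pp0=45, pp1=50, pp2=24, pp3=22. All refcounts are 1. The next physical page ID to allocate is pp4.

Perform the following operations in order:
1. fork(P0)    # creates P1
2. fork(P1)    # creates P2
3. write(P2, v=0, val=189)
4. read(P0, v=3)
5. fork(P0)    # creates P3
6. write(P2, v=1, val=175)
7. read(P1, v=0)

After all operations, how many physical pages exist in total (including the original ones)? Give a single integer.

Op 1: fork(P0) -> P1. 4 ppages; refcounts: pp0:2 pp1:2 pp2:2 pp3:2
Op 2: fork(P1) -> P2. 4 ppages; refcounts: pp0:3 pp1:3 pp2:3 pp3:3
Op 3: write(P2, v0, 189). refcount(pp0)=3>1 -> COPY to pp4. 5 ppages; refcounts: pp0:2 pp1:3 pp2:3 pp3:3 pp4:1
Op 4: read(P0, v3) -> 22. No state change.
Op 5: fork(P0) -> P3. 5 ppages; refcounts: pp0:3 pp1:4 pp2:4 pp3:4 pp4:1
Op 6: write(P2, v1, 175). refcount(pp1)=4>1 -> COPY to pp5. 6 ppages; refcounts: pp0:3 pp1:3 pp2:4 pp3:4 pp4:1 pp5:1
Op 7: read(P1, v0) -> 45. No state change.

Answer: 6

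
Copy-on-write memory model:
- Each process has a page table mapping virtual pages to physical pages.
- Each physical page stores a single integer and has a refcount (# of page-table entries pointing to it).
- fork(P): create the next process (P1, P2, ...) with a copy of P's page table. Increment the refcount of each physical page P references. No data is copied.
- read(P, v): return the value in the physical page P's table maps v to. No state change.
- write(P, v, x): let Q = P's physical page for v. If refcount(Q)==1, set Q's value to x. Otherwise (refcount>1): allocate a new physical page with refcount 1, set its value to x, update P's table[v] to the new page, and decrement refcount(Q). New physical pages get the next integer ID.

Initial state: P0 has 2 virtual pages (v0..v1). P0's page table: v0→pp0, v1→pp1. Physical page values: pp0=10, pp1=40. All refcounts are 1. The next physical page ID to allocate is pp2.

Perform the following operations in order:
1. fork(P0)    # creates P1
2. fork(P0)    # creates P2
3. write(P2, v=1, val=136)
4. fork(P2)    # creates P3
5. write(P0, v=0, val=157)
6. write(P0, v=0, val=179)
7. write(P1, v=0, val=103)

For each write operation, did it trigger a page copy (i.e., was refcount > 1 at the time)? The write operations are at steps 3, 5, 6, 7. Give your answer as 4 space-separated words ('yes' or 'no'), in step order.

Op 1: fork(P0) -> P1. 2 ppages; refcounts: pp0:2 pp1:2
Op 2: fork(P0) -> P2. 2 ppages; refcounts: pp0:3 pp1:3
Op 3: write(P2, v1, 136). refcount(pp1)=3>1 -> COPY to pp2. 3 ppages; refcounts: pp0:3 pp1:2 pp2:1
Op 4: fork(P2) -> P3. 3 ppages; refcounts: pp0:4 pp1:2 pp2:2
Op 5: write(P0, v0, 157). refcount(pp0)=4>1 -> COPY to pp3. 4 ppages; refcounts: pp0:3 pp1:2 pp2:2 pp3:1
Op 6: write(P0, v0, 179). refcount(pp3)=1 -> write in place. 4 ppages; refcounts: pp0:3 pp1:2 pp2:2 pp3:1
Op 7: write(P1, v0, 103). refcount(pp0)=3>1 -> COPY to pp4. 5 ppages; refcounts: pp0:2 pp1:2 pp2:2 pp3:1 pp4:1

yes yes no yes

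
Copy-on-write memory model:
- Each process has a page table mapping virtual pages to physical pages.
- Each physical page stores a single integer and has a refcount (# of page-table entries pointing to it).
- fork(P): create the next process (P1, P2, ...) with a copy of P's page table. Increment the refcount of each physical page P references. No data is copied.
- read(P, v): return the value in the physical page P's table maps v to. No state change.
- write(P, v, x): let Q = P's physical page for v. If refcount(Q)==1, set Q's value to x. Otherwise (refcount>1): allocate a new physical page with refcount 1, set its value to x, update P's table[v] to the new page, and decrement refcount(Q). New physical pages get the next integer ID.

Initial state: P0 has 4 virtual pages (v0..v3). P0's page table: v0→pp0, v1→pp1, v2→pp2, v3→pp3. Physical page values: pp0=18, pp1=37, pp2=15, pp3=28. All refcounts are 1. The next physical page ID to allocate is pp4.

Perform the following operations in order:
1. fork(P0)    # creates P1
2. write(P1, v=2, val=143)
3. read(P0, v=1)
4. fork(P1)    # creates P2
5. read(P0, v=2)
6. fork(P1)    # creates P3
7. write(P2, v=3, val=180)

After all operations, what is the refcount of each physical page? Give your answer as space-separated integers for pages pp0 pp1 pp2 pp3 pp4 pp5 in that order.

Answer: 4 4 1 3 3 1

Derivation:
Op 1: fork(P0) -> P1. 4 ppages; refcounts: pp0:2 pp1:2 pp2:2 pp3:2
Op 2: write(P1, v2, 143). refcount(pp2)=2>1 -> COPY to pp4. 5 ppages; refcounts: pp0:2 pp1:2 pp2:1 pp3:2 pp4:1
Op 3: read(P0, v1) -> 37. No state change.
Op 4: fork(P1) -> P2. 5 ppages; refcounts: pp0:3 pp1:3 pp2:1 pp3:3 pp4:2
Op 5: read(P0, v2) -> 15. No state change.
Op 6: fork(P1) -> P3. 5 ppages; refcounts: pp0:4 pp1:4 pp2:1 pp3:4 pp4:3
Op 7: write(P2, v3, 180). refcount(pp3)=4>1 -> COPY to pp5. 6 ppages; refcounts: pp0:4 pp1:4 pp2:1 pp3:3 pp4:3 pp5:1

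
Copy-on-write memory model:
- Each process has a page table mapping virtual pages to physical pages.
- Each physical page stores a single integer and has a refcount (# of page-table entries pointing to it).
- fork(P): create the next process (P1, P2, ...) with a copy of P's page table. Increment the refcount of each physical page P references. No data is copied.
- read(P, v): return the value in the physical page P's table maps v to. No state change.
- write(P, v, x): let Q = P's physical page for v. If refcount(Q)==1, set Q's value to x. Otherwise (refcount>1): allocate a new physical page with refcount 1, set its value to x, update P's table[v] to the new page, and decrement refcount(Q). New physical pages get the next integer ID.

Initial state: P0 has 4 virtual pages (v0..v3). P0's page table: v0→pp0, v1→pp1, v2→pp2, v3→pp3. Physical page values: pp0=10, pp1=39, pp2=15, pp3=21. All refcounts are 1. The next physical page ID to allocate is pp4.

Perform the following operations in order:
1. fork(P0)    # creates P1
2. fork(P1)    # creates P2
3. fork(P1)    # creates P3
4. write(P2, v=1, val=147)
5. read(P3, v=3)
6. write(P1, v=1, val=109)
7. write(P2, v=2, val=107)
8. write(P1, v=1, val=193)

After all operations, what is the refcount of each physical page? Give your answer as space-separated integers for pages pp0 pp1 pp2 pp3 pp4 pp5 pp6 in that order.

Answer: 4 2 3 4 1 1 1

Derivation:
Op 1: fork(P0) -> P1. 4 ppages; refcounts: pp0:2 pp1:2 pp2:2 pp3:2
Op 2: fork(P1) -> P2. 4 ppages; refcounts: pp0:3 pp1:3 pp2:3 pp3:3
Op 3: fork(P1) -> P3. 4 ppages; refcounts: pp0:4 pp1:4 pp2:4 pp3:4
Op 4: write(P2, v1, 147). refcount(pp1)=4>1 -> COPY to pp4. 5 ppages; refcounts: pp0:4 pp1:3 pp2:4 pp3:4 pp4:1
Op 5: read(P3, v3) -> 21. No state change.
Op 6: write(P1, v1, 109). refcount(pp1)=3>1 -> COPY to pp5. 6 ppages; refcounts: pp0:4 pp1:2 pp2:4 pp3:4 pp4:1 pp5:1
Op 7: write(P2, v2, 107). refcount(pp2)=4>1 -> COPY to pp6. 7 ppages; refcounts: pp0:4 pp1:2 pp2:3 pp3:4 pp4:1 pp5:1 pp6:1
Op 8: write(P1, v1, 193). refcount(pp5)=1 -> write in place. 7 ppages; refcounts: pp0:4 pp1:2 pp2:3 pp3:4 pp4:1 pp5:1 pp6:1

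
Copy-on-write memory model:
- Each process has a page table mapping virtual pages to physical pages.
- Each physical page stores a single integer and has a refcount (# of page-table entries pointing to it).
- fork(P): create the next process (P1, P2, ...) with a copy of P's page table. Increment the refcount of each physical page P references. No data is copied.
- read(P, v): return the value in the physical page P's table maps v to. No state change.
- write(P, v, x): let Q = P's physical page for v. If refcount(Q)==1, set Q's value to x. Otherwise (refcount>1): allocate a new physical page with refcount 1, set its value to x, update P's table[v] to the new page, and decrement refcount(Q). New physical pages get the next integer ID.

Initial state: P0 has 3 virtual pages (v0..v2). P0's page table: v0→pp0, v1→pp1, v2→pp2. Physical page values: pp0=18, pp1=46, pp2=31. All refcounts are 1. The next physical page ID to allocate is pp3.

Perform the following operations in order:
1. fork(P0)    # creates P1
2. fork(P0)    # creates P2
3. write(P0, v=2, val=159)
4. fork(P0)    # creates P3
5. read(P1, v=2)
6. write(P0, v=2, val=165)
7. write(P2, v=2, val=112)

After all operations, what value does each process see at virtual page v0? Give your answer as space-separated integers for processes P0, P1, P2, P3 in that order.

Answer: 18 18 18 18

Derivation:
Op 1: fork(P0) -> P1. 3 ppages; refcounts: pp0:2 pp1:2 pp2:2
Op 2: fork(P0) -> P2. 3 ppages; refcounts: pp0:3 pp1:3 pp2:3
Op 3: write(P0, v2, 159). refcount(pp2)=3>1 -> COPY to pp3. 4 ppages; refcounts: pp0:3 pp1:3 pp2:2 pp3:1
Op 4: fork(P0) -> P3. 4 ppages; refcounts: pp0:4 pp1:4 pp2:2 pp3:2
Op 5: read(P1, v2) -> 31. No state change.
Op 6: write(P0, v2, 165). refcount(pp3)=2>1 -> COPY to pp4. 5 ppages; refcounts: pp0:4 pp1:4 pp2:2 pp3:1 pp4:1
Op 7: write(P2, v2, 112). refcount(pp2)=2>1 -> COPY to pp5. 6 ppages; refcounts: pp0:4 pp1:4 pp2:1 pp3:1 pp4:1 pp5:1
P0: v0 -> pp0 = 18
P1: v0 -> pp0 = 18
P2: v0 -> pp0 = 18
P3: v0 -> pp0 = 18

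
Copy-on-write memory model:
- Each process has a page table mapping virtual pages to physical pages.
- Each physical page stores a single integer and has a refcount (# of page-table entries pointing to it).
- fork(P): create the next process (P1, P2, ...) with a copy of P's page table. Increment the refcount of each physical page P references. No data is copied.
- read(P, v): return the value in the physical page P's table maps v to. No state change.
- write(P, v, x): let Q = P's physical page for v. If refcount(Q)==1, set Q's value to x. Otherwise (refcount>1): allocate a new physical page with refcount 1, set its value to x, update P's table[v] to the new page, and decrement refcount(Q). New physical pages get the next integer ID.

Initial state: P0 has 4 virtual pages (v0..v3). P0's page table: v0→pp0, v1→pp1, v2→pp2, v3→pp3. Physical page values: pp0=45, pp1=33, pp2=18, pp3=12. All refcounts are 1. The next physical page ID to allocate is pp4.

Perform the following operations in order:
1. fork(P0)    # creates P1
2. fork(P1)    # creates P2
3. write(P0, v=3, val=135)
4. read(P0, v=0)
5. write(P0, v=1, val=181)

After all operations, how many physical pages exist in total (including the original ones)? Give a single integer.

Answer: 6

Derivation:
Op 1: fork(P0) -> P1. 4 ppages; refcounts: pp0:2 pp1:2 pp2:2 pp3:2
Op 2: fork(P1) -> P2. 4 ppages; refcounts: pp0:3 pp1:3 pp2:3 pp3:3
Op 3: write(P0, v3, 135). refcount(pp3)=3>1 -> COPY to pp4. 5 ppages; refcounts: pp0:3 pp1:3 pp2:3 pp3:2 pp4:1
Op 4: read(P0, v0) -> 45. No state change.
Op 5: write(P0, v1, 181). refcount(pp1)=3>1 -> COPY to pp5. 6 ppages; refcounts: pp0:3 pp1:2 pp2:3 pp3:2 pp4:1 pp5:1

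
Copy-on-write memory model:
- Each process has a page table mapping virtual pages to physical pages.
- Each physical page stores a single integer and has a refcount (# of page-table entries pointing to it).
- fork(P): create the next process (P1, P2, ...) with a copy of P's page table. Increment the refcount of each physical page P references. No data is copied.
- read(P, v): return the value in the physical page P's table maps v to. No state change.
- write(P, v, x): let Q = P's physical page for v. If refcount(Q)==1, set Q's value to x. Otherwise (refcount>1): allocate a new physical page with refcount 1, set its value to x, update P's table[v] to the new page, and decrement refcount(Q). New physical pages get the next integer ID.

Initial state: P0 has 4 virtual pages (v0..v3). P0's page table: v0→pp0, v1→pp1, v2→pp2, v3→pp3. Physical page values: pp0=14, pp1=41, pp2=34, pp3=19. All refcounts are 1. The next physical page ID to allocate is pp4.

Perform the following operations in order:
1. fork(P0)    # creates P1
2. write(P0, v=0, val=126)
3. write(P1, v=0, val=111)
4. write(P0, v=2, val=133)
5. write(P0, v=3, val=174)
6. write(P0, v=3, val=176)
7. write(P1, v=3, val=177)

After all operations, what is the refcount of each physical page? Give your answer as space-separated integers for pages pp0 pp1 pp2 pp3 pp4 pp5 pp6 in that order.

Answer: 1 2 1 1 1 1 1

Derivation:
Op 1: fork(P0) -> P1. 4 ppages; refcounts: pp0:2 pp1:2 pp2:2 pp3:2
Op 2: write(P0, v0, 126). refcount(pp0)=2>1 -> COPY to pp4. 5 ppages; refcounts: pp0:1 pp1:2 pp2:2 pp3:2 pp4:1
Op 3: write(P1, v0, 111). refcount(pp0)=1 -> write in place. 5 ppages; refcounts: pp0:1 pp1:2 pp2:2 pp3:2 pp4:1
Op 4: write(P0, v2, 133). refcount(pp2)=2>1 -> COPY to pp5. 6 ppages; refcounts: pp0:1 pp1:2 pp2:1 pp3:2 pp4:1 pp5:1
Op 5: write(P0, v3, 174). refcount(pp3)=2>1 -> COPY to pp6. 7 ppages; refcounts: pp0:1 pp1:2 pp2:1 pp3:1 pp4:1 pp5:1 pp6:1
Op 6: write(P0, v3, 176). refcount(pp6)=1 -> write in place. 7 ppages; refcounts: pp0:1 pp1:2 pp2:1 pp3:1 pp4:1 pp5:1 pp6:1
Op 7: write(P1, v3, 177). refcount(pp3)=1 -> write in place. 7 ppages; refcounts: pp0:1 pp1:2 pp2:1 pp3:1 pp4:1 pp5:1 pp6:1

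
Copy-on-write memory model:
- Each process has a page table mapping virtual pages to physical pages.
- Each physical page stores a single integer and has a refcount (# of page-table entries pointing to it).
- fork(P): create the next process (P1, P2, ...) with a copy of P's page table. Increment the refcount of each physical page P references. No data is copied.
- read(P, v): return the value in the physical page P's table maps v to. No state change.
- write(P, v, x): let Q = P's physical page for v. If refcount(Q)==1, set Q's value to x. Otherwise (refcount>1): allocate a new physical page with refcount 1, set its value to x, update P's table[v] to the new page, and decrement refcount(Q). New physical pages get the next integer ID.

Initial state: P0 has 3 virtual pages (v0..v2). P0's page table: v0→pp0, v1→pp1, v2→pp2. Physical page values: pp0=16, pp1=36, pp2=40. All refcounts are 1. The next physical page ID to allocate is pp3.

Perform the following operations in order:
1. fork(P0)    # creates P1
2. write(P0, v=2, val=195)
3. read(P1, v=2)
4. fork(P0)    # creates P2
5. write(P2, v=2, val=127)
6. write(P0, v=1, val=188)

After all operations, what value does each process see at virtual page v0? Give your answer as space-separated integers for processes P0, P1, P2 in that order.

Answer: 16 16 16

Derivation:
Op 1: fork(P0) -> P1. 3 ppages; refcounts: pp0:2 pp1:2 pp2:2
Op 2: write(P0, v2, 195). refcount(pp2)=2>1 -> COPY to pp3. 4 ppages; refcounts: pp0:2 pp1:2 pp2:1 pp3:1
Op 3: read(P1, v2) -> 40. No state change.
Op 4: fork(P0) -> P2. 4 ppages; refcounts: pp0:3 pp1:3 pp2:1 pp3:2
Op 5: write(P2, v2, 127). refcount(pp3)=2>1 -> COPY to pp4. 5 ppages; refcounts: pp0:3 pp1:3 pp2:1 pp3:1 pp4:1
Op 6: write(P0, v1, 188). refcount(pp1)=3>1 -> COPY to pp5. 6 ppages; refcounts: pp0:3 pp1:2 pp2:1 pp3:1 pp4:1 pp5:1
P0: v0 -> pp0 = 16
P1: v0 -> pp0 = 16
P2: v0 -> pp0 = 16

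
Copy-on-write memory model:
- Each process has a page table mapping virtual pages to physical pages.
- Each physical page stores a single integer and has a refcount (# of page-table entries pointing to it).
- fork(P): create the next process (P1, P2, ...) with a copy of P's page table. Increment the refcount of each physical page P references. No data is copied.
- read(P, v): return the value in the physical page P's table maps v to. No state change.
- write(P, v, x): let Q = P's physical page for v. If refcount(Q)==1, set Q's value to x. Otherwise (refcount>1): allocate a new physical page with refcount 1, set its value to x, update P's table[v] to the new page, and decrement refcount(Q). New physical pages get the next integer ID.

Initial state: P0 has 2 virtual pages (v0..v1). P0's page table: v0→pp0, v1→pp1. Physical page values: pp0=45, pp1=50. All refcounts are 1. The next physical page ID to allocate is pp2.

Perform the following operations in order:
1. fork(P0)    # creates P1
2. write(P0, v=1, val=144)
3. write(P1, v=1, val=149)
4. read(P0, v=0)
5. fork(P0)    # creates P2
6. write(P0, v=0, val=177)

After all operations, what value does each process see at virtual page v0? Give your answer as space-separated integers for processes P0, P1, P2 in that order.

Op 1: fork(P0) -> P1. 2 ppages; refcounts: pp0:2 pp1:2
Op 2: write(P0, v1, 144). refcount(pp1)=2>1 -> COPY to pp2. 3 ppages; refcounts: pp0:2 pp1:1 pp2:1
Op 3: write(P1, v1, 149). refcount(pp1)=1 -> write in place. 3 ppages; refcounts: pp0:2 pp1:1 pp2:1
Op 4: read(P0, v0) -> 45. No state change.
Op 5: fork(P0) -> P2. 3 ppages; refcounts: pp0:3 pp1:1 pp2:2
Op 6: write(P0, v0, 177). refcount(pp0)=3>1 -> COPY to pp3. 4 ppages; refcounts: pp0:2 pp1:1 pp2:2 pp3:1
P0: v0 -> pp3 = 177
P1: v0 -> pp0 = 45
P2: v0 -> pp0 = 45

Answer: 177 45 45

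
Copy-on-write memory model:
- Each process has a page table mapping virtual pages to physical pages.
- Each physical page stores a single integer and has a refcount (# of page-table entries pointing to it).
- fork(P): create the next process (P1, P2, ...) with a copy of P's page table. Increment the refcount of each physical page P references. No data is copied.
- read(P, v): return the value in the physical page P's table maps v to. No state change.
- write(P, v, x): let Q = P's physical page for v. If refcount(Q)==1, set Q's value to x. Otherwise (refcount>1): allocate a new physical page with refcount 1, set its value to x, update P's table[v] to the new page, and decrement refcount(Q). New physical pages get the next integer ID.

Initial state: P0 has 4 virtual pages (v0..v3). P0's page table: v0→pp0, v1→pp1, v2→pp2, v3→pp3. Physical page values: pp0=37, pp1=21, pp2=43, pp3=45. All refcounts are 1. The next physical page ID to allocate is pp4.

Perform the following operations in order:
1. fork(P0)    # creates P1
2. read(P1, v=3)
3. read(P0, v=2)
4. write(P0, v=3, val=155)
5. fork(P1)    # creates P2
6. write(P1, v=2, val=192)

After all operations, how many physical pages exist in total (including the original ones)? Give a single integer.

Op 1: fork(P0) -> P1. 4 ppages; refcounts: pp0:2 pp1:2 pp2:2 pp3:2
Op 2: read(P1, v3) -> 45. No state change.
Op 3: read(P0, v2) -> 43. No state change.
Op 4: write(P0, v3, 155). refcount(pp3)=2>1 -> COPY to pp4. 5 ppages; refcounts: pp0:2 pp1:2 pp2:2 pp3:1 pp4:1
Op 5: fork(P1) -> P2. 5 ppages; refcounts: pp0:3 pp1:3 pp2:3 pp3:2 pp4:1
Op 6: write(P1, v2, 192). refcount(pp2)=3>1 -> COPY to pp5. 6 ppages; refcounts: pp0:3 pp1:3 pp2:2 pp3:2 pp4:1 pp5:1

Answer: 6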